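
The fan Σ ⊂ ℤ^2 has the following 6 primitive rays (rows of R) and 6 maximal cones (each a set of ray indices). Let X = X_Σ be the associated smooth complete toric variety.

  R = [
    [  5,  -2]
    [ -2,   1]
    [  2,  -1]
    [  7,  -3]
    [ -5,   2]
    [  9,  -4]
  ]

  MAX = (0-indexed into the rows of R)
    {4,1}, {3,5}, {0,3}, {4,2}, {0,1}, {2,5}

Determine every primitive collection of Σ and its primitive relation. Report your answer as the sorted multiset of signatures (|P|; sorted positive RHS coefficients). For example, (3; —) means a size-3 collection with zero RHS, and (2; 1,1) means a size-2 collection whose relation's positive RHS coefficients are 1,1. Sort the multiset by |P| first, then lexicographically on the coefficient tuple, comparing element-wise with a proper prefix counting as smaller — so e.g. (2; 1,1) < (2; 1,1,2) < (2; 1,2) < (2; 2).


Σ has 9 primitive collections:

  {0,4}:  v_{0} + v_{4} = 0  ⟹  sig = (2; —)
  {1,2}:  v_{1} + v_{2} = 0  ⟹  sig = (2; —)
  {0,2}:  v_{0} + v_{2} = v_{3}  ⟹  sig = (2; 1)
  {1,3}:  v_{1} + v_{3} = v_{0}  ⟹  sig = (2; 1)
  {1,5}:  v_{1} + v_{5} = v_{3}  ⟹  sig = (2; 1)
  {2,3}:  v_{2} + v_{3} = v_{5}  ⟹  sig = (2; 1)
  {3,4}:  v_{3} + v_{4} = v_{2}  ⟹  sig = (2; 1)
  {0,5}:  v_{0} + v_{5} = 2·v_{3}  ⟹  sig = (2; 2)
  {4,5}:  v_{4} + v_{5} = 2·v_{2}  ⟹  sig = (2; 2)

Signatures (|P|; sorted positive RHS coefficients), sorted:
    |P|=2: 9 collections, coeffs (), (), (1), (1), (1), (1), (1), (2), (2)


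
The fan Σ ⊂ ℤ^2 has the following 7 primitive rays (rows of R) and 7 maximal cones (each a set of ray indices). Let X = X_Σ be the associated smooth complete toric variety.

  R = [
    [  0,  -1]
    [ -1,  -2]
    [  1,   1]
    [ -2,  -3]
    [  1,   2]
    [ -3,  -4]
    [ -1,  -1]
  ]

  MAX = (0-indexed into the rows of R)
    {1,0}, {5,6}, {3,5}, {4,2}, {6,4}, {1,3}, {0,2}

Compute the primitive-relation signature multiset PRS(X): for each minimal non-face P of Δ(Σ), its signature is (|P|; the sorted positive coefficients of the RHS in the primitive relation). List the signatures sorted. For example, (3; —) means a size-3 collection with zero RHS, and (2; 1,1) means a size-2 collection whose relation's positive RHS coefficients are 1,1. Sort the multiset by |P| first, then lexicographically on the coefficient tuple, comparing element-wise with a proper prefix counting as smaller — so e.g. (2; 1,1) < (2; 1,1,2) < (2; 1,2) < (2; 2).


Minimal non-faces — 14 found among 7 rays, 7 max cones:

  P={1,4}:  v_{1} + v_{4} = 0  →  sig = (2; —)
  P={2,6}:  v_{2} + v_{6} = 0  →  sig = (2; —)
  P={0,4}:  v_{0} + v_{4} = v_{2}  →  sig = (2; 1)
  P={0,6}:  v_{0} + v_{6} = v_{1}  →  sig = (2; 1)
  P={1,2}:  v_{1} + v_{2} = v_{0}  →  sig = (2; 1)
  P={1,6}:  v_{1} + v_{6} = v_{3}  →  sig = (2; 1)
  P={2,3}:  v_{2} + v_{3} = v_{1}  →  sig = (2; 1)
  P={2,5}:  v_{2} + v_{5} = v_{3}  →  sig = (2; 1)
  P={3,4}:  v_{3} + v_{4} = v_{6}  →  sig = (2; 1)
  P={3,6}:  v_{3} + v_{6} = v_{5}  →  sig = (2; 1)
  P={0,5}:  v_{0} + v_{5} = v_{1} + v_{3}  →  sig = (2; 1,1)
  P={0,3}:  v_{0} + v_{3} = 2·v_{1}  →  sig = (2; 2)
  P={1,5}:  v_{1} + v_{5} = 2·v_{3}  →  sig = (2; 2)
  P={4,5}:  v_{4} + v_{5} = 2·v_{6}  →  sig = (2; 2)

Signatures (|P|; sorted positive RHS coefficients), sorted:
    |P|=2: 14 collections, coeffs (), (), (1), (1), (1), (1), (1), (1), (1), (1), (1,1), (2), (2), (2)


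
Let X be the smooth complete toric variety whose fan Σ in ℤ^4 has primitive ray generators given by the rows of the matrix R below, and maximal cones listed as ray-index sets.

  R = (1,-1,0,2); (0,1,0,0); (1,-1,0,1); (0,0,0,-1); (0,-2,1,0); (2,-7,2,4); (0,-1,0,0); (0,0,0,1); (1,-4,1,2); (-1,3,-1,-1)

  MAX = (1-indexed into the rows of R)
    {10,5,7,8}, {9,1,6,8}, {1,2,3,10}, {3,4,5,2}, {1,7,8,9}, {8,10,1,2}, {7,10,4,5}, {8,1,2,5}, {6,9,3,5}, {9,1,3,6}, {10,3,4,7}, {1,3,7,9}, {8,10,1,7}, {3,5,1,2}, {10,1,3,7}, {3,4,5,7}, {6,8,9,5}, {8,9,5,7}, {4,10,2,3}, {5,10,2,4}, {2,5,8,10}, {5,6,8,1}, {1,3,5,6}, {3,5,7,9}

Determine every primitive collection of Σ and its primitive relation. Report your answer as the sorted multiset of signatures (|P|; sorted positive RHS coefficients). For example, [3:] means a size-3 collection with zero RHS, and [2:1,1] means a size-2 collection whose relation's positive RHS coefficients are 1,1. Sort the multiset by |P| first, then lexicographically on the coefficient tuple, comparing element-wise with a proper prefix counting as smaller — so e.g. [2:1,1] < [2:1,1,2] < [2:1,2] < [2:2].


Σ has 15 primitive collections:

  P = {2,7}:  v_{2} + v_{7} = 0  ⇒ sig = [2:]
  P = {4,8}:  v_{4} + v_{8} = 0  ⇒ sig = [2:]
  P = {1,4}:  v_{1} + v_{4} = v_{3}  ⇒ sig = [2:1]
  P = {3,8}:  v_{3} + v_{8} = v_{1}  ⇒ sig = [2:1]
  P = {2,9}:  v_{2} + v_{9} = v_{1} + v_{5}  ⇒ sig = [2:1,1]
  P = {6,10}:  v_{6} + v_{10} = v_{8} + v_{9}  ⇒ sig = [2:1,1]
  P = {9,10}:  v_{9} + v_{10} = v_{7} + v_{8}  ⇒ sig = [2:1,1]
  P = {4,6}:  v_{4} + v_{6} = v_{3} + v_{5} + v_{9}  ⇒ sig = [2:1,1,1]
  P = {4,9}:  v_{4} + v_{9} = v_{3} + v_{5} + v_{7}  ⇒ sig = [2:1,1,1]
  P = {6,7}:  v_{6} + v_{7} = 2·v_{9}  ⇒ sig = [2:2]
  P = {2,6}:  v_{2} + v_{6} = 2·v_{1} + 2·v_{5}  ⇒ sig = [2:2,2]
  P = {3,5,10}:  v_{3} + v_{5} + v_{10} = 0  ⇒ sig = [3:]
  P = {1,5,7}:  v_{1} + v_{5} + v_{7} = v_{9}  ⇒ sig = [3:1]
  P = {1,5,9}:  v_{1} + v_{5} + v_{9} = v_{6}  ⇒ sig = [3:1]
  P = {1,5,10}:  v_{1} + v_{5} + v_{10} = v_{8}  ⇒ sig = [3:1]

Hence PRS(X_Σ) =
    |P|=2: 11 collections, coeffs (), (), (1), (1), (1,1), (1,1), (1,1), (1,1,1), (1,1,1), (2), (2,2)
    |P|=3: 4 collections, coeffs (), (1), (1), (1)


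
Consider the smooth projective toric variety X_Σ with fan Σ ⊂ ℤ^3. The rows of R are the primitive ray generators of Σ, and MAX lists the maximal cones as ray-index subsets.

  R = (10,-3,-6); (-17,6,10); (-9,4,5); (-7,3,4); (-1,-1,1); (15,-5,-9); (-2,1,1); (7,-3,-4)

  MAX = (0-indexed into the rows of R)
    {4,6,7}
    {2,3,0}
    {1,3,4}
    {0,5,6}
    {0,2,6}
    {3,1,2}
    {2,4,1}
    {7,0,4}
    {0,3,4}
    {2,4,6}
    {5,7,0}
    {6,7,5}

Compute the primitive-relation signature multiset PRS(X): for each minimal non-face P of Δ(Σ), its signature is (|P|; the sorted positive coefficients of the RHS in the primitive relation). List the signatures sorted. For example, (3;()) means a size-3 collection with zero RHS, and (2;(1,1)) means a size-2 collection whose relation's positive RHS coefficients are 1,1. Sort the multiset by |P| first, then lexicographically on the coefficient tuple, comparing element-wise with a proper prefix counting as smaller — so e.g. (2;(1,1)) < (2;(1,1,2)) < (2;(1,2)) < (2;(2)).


Δ(Σ) — 8 vertices, 14 min non-faces:

  P = {3,7}:  v_{3} + v_{7} = 0  ⟹  sig = (2;())
  P = {0,1}:  v_{0} + v_{1} = v_{3}  ⟹  sig = (2;(1))
  P = {1,5}:  v_{1} + v_{5} = v_{6}  ⟹  sig = (2;(1))
  P = {2,7}:  v_{2} + v_{7} = v_{6}  ⟹  sig = (2;(1))
  P = {3,6}:  v_{3} + v_{6} = v_{2}  ⟹  sig = (2;(1))
  P = {1,7}:  v_{1} + v_{7} = v_{2} + v_{4}  ⟹  sig = (2;(1,1))
  P = {3,5}:  v_{3} + v_{5} = v_{0} + v_{6}  ⟹  sig = (2;(1,1))
  P = {1,6}:  v_{1} + v_{6} = 2·v_{2} + v_{4}  ⟹  sig = (2;(1,2))
  P = {2,5}:  v_{2} + v_{5} = v_{0} + 2·v_{6}  ⟹  sig = (2;(1,2))
  P = {4,5}:  v_{4} + v_{5} = 2·v_{7}  ⟹  sig = (2;(2))
  P = {0,2,4}:  v_{0} + v_{2} + v_{4} = 0  ⟹  sig = (3;())
  P = {0,4,6}:  v_{0} + v_{4} + v_{6} = v_{7}  ⟹  sig = (3;(1))
  P = {0,6,7}:  v_{0} + v_{6} + v_{7} = v_{5}  ⟹  sig = (3;(1))
  P = {2,3,4}:  v_{2} + v_{3} + v_{4} = v_{1}  ⟹  sig = (3;(1))

so the primitive-relation signature multiset is
[(2;()), (2;(1)), (2;(1)), (2;(1)), (2;(1)), (2;(1,1)), (2;(1,1)), (2;(1,2)), (2;(1,2)), (2;(2)), (3;()), (3;(1)), (3;(1)), (3;(1))]


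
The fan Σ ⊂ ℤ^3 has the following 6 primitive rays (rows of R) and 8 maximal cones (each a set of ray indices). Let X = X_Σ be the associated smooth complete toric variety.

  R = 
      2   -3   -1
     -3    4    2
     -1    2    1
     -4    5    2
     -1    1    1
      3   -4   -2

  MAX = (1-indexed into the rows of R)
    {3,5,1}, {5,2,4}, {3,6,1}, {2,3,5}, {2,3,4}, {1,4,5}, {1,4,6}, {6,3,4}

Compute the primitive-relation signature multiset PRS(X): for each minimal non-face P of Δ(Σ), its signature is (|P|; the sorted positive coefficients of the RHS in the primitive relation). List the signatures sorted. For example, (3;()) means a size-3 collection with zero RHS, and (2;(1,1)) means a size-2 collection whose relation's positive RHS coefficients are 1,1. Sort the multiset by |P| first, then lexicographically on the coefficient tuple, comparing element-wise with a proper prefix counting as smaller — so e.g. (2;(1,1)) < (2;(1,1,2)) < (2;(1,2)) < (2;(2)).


Δ(Σ) — 6 vertices, 5 min non-faces:

  {2,6}:  v_{2} + v_{6} = 0  →  sig = (2;())
  {1,2}:  v_{1} + v_{2} = v_{5}  →  sig = (2;(1))
  {5,6}:  v_{5} + v_{6} = v_{1}  →  sig = (2;(1))
  {1,3,4}:  v_{1} + v_{3} + v_{4} = v_{2}  →  sig = (3;(1))
  {3,4,5}:  v_{3} + v_{4} + v_{5} = 2·v_{2}  →  sig = (3;(2))

Signatures (|P|; sorted positive RHS coefficients), sorted:
    (2;())
    (2;(1))
    (2;(1))
    (3;(1))
    (3;(2))


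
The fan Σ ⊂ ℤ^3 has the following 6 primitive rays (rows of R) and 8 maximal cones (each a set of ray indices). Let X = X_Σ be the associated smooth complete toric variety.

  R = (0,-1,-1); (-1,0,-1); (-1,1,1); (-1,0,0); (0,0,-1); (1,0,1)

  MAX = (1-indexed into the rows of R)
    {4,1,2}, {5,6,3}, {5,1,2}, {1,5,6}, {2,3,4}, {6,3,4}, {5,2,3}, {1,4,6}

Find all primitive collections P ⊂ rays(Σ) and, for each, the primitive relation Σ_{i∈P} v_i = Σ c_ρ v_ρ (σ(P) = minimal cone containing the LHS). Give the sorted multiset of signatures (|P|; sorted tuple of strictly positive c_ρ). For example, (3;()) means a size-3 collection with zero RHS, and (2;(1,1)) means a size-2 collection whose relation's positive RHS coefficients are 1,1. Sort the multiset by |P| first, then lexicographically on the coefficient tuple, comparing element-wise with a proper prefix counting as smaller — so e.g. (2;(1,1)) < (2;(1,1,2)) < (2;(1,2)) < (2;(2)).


|primitive collections| = 3. Relations:

  {2,6}:  v_{2} + v_{6} = 0 ; sig = (2;())
  {1,3}:  v_{1} + v_{3} = v_{4} ; sig = (2;(1))
  {4,5}:  v_{4} + v_{5} = v_{2} ; sig = (2;(1))

Sorted signature multiset PRS(X):
{ (2;()),  (2;(1)) ×2 }


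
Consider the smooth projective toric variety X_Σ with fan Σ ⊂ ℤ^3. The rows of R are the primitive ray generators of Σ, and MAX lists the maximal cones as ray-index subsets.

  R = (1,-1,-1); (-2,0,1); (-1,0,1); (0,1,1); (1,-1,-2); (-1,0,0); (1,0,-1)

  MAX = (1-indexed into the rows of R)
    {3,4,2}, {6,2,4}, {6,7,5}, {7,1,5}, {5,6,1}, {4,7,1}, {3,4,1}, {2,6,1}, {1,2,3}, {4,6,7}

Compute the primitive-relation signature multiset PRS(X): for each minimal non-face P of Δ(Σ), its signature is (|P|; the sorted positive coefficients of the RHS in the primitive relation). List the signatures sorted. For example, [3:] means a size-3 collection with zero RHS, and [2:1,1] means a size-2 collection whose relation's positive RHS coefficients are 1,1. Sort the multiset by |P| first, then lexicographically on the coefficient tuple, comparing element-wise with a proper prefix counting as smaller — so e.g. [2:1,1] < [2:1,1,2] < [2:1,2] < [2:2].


The 9 primitive collections of Σ (r=7, n=3):

  P={3,7}:  v_{3} + v_{7} = 0  ⟹  sig = [2:]
  P={2,7}:  v_{2} + v_{7} = v_{6}  ⟹  sig = [2:1]
  P={3,6}:  v_{3} + v_{6} = v_{2}  ⟹  sig = [2:1]
  P={4,5}:  v_{4} + v_{5} = v_{7}  ⟹  sig = [2:1]
  P={3,5}:  v_{3} + v_{5} = v_{1} + v_{6}  ⟹  sig = [2:1,1]
  P={2,5}:  v_{2} + v_{5} = v_{1} + 2·v_{6}  ⟹  sig = [2:1,2]
  P={1,4,6}:  v_{1} + v_{4} + v_{6} = 0  ⟹  sig = [3:]
  P={1,2,4}:  v_{1} + v_{2} + v_{4} = v_{3}  ⟹  sig = [3:1]
  P={1,6,7}:  v_{1} + v_{6} + v_{7} = v_{5}  ⟹  sig = [3:1]

Signatures (|P|; sorted positive RHS coefficients), sorted:
    |P|=2: 6 collections, coeffs (), (1), (1), (1), (1,1), (1,2)
    |P|=3: 3 collections, coeffs (), (1), (1)


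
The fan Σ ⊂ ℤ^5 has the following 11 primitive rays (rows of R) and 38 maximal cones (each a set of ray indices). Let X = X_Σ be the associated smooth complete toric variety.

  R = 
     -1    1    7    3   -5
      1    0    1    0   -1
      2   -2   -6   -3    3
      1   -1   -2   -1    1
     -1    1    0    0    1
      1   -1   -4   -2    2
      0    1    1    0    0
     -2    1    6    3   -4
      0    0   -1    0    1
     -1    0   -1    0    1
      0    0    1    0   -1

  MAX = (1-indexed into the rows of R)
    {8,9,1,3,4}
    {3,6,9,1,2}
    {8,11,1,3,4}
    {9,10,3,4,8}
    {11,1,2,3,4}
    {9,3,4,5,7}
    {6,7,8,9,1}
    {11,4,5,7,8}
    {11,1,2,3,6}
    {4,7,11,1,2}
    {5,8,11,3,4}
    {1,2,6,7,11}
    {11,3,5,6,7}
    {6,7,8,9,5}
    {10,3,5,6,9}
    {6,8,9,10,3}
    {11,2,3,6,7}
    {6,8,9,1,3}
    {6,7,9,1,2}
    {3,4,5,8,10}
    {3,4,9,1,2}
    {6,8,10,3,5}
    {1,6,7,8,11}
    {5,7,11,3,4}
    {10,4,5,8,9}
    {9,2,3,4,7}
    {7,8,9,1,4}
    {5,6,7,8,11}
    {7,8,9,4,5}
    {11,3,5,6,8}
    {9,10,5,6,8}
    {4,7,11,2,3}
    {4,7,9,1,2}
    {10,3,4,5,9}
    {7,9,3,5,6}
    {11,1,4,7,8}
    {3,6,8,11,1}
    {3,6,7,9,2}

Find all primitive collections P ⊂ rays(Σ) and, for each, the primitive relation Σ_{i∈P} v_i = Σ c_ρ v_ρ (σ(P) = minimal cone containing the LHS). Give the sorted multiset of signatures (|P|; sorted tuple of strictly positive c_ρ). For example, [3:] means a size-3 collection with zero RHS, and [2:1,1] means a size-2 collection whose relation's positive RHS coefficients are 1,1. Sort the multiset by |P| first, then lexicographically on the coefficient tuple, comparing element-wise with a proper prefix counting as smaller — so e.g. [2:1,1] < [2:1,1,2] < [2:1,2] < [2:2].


12 minimal non-faces of Δ(Σ) (on 11 rays):

  P = {2,10}:  v_{2} + v_{10} = 0 ; sig = [2:]
  P = {9,11}:  v_{9} + v_{11} = 0 ; sig = [2:]
  P = {1,10}:  v_{1} + v_{10} = v_{8} ; sig = [2:1]
  P = {2,5}:  v_{2} + v_{5} = v_{7} ; sig = [2:1]
  P = {2,8}:  v_{2} + v_{8} = v_{1} ; sig = [2:1]
  P = {4,6}:  v_{4} + v_{6} = v_{3} ; sig = [2:1]
  P = {7,10}:  v_{7} + v_{10} = v_{5} ; sig = [2:1]
  P = {1,5}:  v_{1} + v_{5} = v_{7} + v_{8} ; sig = [2:1,1]
  P = {10,11}:  v_{10} + v_{11} = v_{3} + v_{5} + v_{8} ; sig = [2:1,1,1]
  P = {3,7,8}:  v_{3} + v_{7} + v_{8} = v_{11} ; sig = [3:1]
  P = {1,3,7}:  v_{1} + v_{3} + v_{7} = v_{2} + v_{11} ; sig = [3:1,1]
  P = {3,5,8,9}:  v_{3} + v_{5} + v_{8} + v_{9} = v_{10} ; sig = [4:1]

so the primitive-relation signature multiset is
    |P|=2: 9 collections, coeffs (), (), (1), (1), (1), (1), (1), (1,1), (1,1,1)
    |P|=3: 2 collections, coeffs (1), (1,1)
    |P|=4: 1 collection, coeffs (1)


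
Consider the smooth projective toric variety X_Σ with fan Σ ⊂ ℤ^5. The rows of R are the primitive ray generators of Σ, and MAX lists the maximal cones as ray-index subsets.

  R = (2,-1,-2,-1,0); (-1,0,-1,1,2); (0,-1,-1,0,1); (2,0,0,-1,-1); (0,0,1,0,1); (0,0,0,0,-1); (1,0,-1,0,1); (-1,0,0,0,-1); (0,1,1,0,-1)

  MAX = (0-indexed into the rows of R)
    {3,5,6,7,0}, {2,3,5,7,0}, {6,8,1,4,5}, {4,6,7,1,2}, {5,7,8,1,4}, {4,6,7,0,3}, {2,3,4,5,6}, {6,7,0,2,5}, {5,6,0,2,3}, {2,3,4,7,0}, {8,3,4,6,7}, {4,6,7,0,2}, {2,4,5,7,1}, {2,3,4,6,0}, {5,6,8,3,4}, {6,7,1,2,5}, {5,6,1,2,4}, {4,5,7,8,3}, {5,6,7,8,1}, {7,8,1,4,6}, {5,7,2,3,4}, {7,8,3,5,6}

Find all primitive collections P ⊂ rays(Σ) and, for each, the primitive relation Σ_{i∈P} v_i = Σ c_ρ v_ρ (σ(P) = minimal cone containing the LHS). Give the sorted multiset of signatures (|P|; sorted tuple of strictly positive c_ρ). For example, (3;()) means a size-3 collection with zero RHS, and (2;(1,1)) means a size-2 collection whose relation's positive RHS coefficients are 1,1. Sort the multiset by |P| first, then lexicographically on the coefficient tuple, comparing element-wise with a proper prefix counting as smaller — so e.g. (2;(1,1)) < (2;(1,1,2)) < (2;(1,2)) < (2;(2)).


7 collections generate NE(X_Σ); each relation:

  {2,8}:  v_{2} + v_{8} = 0 ; sig = (2;())
  {1,3}:  v_{1} + v_{3} = v_{6} ; sig = (2;(1))
  {0,8}:  v_{0} + v_{8} = v_{3} + v_{6} + v_{7} ; sig = (2;(1,1,1))
  {0,1}:  v_{0} + v_{1} = v_{2} + 2·v_{6} + v_{7} ; sig = (2;(1,1,2))
  {0,4,5}:  v_{0} + v_{4} + v_{5} = v_{2} + v_{3} ; sig = (3;(1,1))
  {4,5,6,7}:  v_{4} + v_{5} + v_{6} + v_{7} = 0 ; sig = (4;())
  {2,3,6,7}:  v_{2} + v_{3} + v_{6} + v_{7} = v_{0} ; sig = (4;(1))

Signatures (|P|; sorted positive RHS coefficients), sorted:
{ (2;()),  (2;(1)),  (2;(1,1,1)),  (2;(1,1,2)),  (3;(1,1)),  (4;()),  (4;(1)) }


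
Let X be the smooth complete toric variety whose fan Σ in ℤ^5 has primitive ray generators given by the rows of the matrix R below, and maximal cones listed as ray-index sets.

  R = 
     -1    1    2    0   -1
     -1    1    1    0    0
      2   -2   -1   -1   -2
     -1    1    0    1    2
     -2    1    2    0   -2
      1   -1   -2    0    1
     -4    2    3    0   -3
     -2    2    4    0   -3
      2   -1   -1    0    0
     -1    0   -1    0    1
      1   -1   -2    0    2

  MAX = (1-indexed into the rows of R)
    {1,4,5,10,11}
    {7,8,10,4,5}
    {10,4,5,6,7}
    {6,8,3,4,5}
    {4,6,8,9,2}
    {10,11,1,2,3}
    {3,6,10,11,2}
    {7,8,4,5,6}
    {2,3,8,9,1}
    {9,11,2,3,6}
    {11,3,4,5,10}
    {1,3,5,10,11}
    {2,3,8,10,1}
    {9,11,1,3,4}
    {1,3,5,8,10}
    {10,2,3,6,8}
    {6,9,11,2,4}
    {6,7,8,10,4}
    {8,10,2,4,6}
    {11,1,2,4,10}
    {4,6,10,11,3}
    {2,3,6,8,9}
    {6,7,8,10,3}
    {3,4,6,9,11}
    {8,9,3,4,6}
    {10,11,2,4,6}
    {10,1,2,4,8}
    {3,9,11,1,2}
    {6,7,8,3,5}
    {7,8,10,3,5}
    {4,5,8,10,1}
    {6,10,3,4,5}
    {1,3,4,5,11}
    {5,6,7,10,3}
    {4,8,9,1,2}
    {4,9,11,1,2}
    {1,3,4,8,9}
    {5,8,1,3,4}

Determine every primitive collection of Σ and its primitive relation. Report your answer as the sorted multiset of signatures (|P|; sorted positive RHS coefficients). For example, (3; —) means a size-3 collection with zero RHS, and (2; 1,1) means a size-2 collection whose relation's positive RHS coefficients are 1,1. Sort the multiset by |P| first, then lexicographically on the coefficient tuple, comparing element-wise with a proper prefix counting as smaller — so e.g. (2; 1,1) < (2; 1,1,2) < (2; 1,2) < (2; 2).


15 minimal non-faces of Δ(Σ) (on 11 rays):

  {1,6}:  v_{1} + v_{6} = 0 — sig = (2; —)
  {8,11}:  v_{8} + v_{11} = v_{1} — sig = (2; 1)
  {9,10}:  v_{9} + v_{10} = v_{6} — sig = (2; 1)
  {2,5}:  v_{2} + v_{5} = v_{8} + v_{10} — sig = (2; 1,1)
  {7,11}:  v_{7} + v_{11} = v_{5} + v_{10} — sig = (2; 1,1)
  {1,7}:  v_{1} + v_{7} = v_{5} + v_{8} + v_{10} — sig = (2; 1,1,1)
  {5,9}:  v_{5} + v_{9} = v_{3} + v_{4} + v_{6} + v_{8} — sig = (2; 1,1,1,1)
  {7,9}:  v_{7} + v_{9} = v_{5} + 2·v_{6} + v_{8} — sig = (2; 1,1,2)
  {2,7}:  v_{2} + v_{7} = v_{6} + 2·v_{8} + 2·v_{10} — sig = (2; 1,2,2)
  {2,3,4}:  v_{2} + v_{3} + v_{4} = 0 — sig = (3; —)
  {5,6,11}:  v_{5} + v_{6} + v_{11} = v_{3} + v_{4} + v_{10} — sig = (3; 1,1,1)
  {3,4,7}:  v_{3} + v_{4} + v_{7} = 2·v_{5} + v_{6} — sig = (3; 1,2)
  {3,4,8,10}:  v_{3} + v_{4} + v_{8} + v_{10} = v_{5} — sig = (4; 1)
  {5,6,8,10}:  v_{5} + v_{6} + v_{8} + v_{10} = v_{7} — sig = (4; 1)
  {1,3,4,10}:  v_{1} + v_{3} + v_{4} + v_{10} = v_{5} + v_{11} — sig = (4; 1,1)

so the primitive-relation signature multiset is
{ (2; —),  (2; 1) ×2,  (2; 1,1) ×2,  (2; 1,1,1),  (2; 1,1,1,1),  (2; 1,1,2),  (2; 1,2,2),  (3; —),  (3; 1,1,1),  (3; 1,2),  (4; 1) ×2,  (4; 1,1) }


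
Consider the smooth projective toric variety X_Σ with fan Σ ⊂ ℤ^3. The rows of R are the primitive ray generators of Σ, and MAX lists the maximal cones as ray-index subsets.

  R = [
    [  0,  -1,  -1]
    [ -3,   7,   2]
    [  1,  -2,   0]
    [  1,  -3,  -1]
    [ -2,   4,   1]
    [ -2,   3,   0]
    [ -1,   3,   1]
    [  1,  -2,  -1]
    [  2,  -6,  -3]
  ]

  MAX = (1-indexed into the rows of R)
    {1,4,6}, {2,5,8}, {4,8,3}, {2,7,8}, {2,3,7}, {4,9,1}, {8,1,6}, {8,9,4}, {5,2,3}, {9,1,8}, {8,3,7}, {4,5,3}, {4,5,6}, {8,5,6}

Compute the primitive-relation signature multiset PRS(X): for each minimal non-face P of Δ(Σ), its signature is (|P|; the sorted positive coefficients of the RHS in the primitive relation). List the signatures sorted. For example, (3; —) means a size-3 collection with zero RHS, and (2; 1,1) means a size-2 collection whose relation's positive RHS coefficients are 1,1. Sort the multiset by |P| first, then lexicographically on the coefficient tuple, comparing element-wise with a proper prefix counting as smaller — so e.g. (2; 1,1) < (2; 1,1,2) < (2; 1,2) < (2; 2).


Σ has 20 primitive collections:

  P = {4,7}:  v_{4} + v_{7} = 0  ⟹  sig = (2; —)
  P = {1,3}:  v_{1} + v_{3} = v_{4}  ⟹  sig = (2; 1)
  P = {1,5}:  v_{1} + v_{5} = v_{6}  ⟹  sig = (2; 1)
  P = {2,4}:  v_{2} + v_{4} = v_{5}  ⟹  sig = (2; 1)
  P = {5,7}:  v_{5} + v_{7} = v_{2}  ⟹  sig = (2; 1)
  P = {1,7}:  v_{1} + v_{7} = v_{5} + v_{8}  ⟹  sig = (2; 1,1)
  P = {2,9}:  v_{2} + v_{9} = v_{6} + v_{8}  ⟹  sig = (2; 1,1)
  P = {3,6}:  v_{3} + v_{6} = v_{4} + v_{5}  ⟹  sig = (2; 1,1)
  P = {7,9}:  v_{7} + v_{9} = v_{1} + v_{8}  ⟹  sig = (2; 1,1)
  P = {1,2}:  v_{1} + v_{2} = 2·v_{5} + v_{8}  ⟹  sig = (2; 1,2)
  P = {3,9}:  v_{3} + v_{9} = 2·v_{4} + v_{8}  ⟹  sig = (2; 1,2)
  P = {6,7}:  v_{6} + v_{7} = 2·v_{5} + v_{8}  ⟹  sig = (2; 1,2)
  P = {2,6}:  v_{2} + v_{6} = 3·v_{5} + v_{8}  ⟹  sig = (2; 1,3)
  P = {5,9}:  v_{5} + v_{9} = 2·v_{1}  ⟹  sig = (2; 2)
  P = {6,9}:  v_{6} + v_{9} = 3·v_{1}  ⟹  sig = (2; 3)
  P = {3,5,8}:  v_{3} + v_{5} + v_{8} = 0  ⟹  sig = (3; —)
  P = {1,4,8}:  v_{1} + v_{4} + v_{8} = v_{9}  ⟹  sig = (3; 1)
  P = {2,3,8}:  v_{2} + v_{3} + v_{8} = v_{7}  ⟹  sig = (3; 1)
  P = {4,5,8}:  v_{4} + v_{5} + v_{8} = v_{1}  ⟹  sig = (3; 1)
  P = {4,6,8}:  v_{4} + v_{6} + v_{8} = 2·v_{1}  ⟹  sig = (3; 2)

so the primitive-relation signature multiset is
[(2; —), (2; 1), (2; 1), (2; 1), (2; 1), (2; 1,1), (2; 1,1), (2; 1,1), (2; 1,1), (2; 1,2), (2; 1,2), (2; 1,2), (2; 1,3), (2; 2), (2; 3), (3; —), (3; 1), (3; 1), (3; 1), (3; 2)]


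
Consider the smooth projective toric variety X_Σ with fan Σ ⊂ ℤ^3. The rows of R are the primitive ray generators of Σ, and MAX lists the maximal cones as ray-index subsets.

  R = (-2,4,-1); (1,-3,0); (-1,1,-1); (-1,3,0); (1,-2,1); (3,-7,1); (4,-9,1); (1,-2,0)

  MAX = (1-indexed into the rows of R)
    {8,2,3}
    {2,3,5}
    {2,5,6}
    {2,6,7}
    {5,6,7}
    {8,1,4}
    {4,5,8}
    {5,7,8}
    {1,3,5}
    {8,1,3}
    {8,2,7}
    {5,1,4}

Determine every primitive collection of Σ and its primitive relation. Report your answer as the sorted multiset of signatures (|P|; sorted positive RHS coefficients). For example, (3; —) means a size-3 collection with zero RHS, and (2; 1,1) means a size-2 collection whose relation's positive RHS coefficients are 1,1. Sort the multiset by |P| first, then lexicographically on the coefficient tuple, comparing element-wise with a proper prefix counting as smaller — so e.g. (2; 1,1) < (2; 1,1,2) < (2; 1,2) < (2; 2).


14 collections generate NE(X_Σ); each relation:

  • {2,4}:  v_{2} + v_{4} = 0 — sig = (2; —)
  • {1,2}:  v_{1} + v_{2} = v_{3} — sig = (2; 1)
  • {1,6}:  v_{1} + v_{6} = v_{2} — sig = (2; 1)
  • {3,4}:  v_{3} + v_{4} = v_{1} — sig = (2; 1)
  • {6,8}:  v_{6} + v_{8} = v_{7} — sig = (2; 1)
  • {1,7}:  v_{1} + v_{7} = v_{2} + v_{8} — sig = (2; 1,1)
  • {4,6}:  v_{4} + v_{6} = v_{5} + v_{8} — sig = (2; 1,1)
  • {3,7}:  v_{3} + v_{7} = 2·v_{2} + v_{8} — sig = (2; 1,2)
  • {4,7}:  v_{4} + v_{7} = v_{5} + 2·v_{8} — sig = (2; 1,2)
  • {3,6}:  v_{3} + v_{6} = 2·v_{2} — sig = (2; 2)
  • {1,5,8}:  v_{1} + v_{5} + v_{8} = 0 — sig = (3; —)
  • {2,5,8}:  v_{2} + v_{5} + v_{8} = v_{6} — sig = (3; 1)
  • {3,5,8}:  v_{3} + v_{5} + v_{8} = v_{2} — sig = (3; 1)
  • {2,5,7}:  v_{2} + v_{5} + v_{7} = 2·v_{6} — sig = (3; 2)

Sorted signature multiset PRS(X):
    (2; —)
    (2; 1)
    (2; 1)
    (2; 1)
    (2; 1)
    (2; 1,1)
    (2; 1,1)
    (2; 1,2)
    (2; 1,2)
    (2; 2)
    (3; —)
    (3; 1)
    (3; 1)
    (3; 2)


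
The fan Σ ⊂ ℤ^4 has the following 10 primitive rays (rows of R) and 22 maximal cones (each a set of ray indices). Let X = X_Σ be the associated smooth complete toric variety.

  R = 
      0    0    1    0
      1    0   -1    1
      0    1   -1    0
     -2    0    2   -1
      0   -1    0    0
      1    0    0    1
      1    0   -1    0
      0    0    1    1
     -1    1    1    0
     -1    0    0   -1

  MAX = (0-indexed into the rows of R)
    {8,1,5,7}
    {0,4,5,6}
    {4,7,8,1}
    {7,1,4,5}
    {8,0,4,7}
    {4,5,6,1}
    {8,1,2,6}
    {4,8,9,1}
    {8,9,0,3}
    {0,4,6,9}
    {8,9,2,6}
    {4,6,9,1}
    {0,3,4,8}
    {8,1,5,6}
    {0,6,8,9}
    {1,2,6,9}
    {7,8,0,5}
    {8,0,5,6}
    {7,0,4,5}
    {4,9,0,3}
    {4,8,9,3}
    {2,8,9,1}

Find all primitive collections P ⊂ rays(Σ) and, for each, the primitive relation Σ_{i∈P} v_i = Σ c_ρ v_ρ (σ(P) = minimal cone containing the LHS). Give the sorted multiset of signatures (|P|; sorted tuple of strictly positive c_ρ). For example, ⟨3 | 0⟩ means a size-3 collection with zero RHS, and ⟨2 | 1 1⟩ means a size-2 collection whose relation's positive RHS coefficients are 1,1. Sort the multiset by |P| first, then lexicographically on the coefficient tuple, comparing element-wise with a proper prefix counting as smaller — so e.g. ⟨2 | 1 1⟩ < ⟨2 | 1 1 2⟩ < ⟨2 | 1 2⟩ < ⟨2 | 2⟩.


Minimal non-faces — 17 found among 10 rays, 22 max cones:

  P={5,9}:  v_{5} + v_{9} = 0  →  sig = ⟨2 | 0⟩
  P={0,1}:  v_{0} + v_{1} = v_{5}  →  sig = ⟨2 | 1⟩
  P={6,7}:  v_{6} + v_{7} = v_{5}  →  sig = ⟨2 | 1⟩
  P={0,2}:  v_{0} + v_{2} = v_{6} + v_{8}  →  sig = ⟨2 | 1 1⟩
  P={1,3}:  v_{1} + v_{3} = v_{4} + v_{8}  →  sig = ⟨2 | 1 1⟩
  P={2,3}:  v_{2} + v_{3} = v_{8} + v_{9}  →  sig = ⟨2 | 1 1⟩
  P={2,4}:  v_{2} + v_{4} = v_{1} + v_{9}  →  sig = ⟨2 | 1 1⟩
  P={2,7}:  v_{2} + v_{7} = v_{1} + v_{8}  →  sig = ⟨2 | 1 1⟩
  P={3,6}:  v_{3} + v_{6} = v_{0} + v_{9}  →  sig = ⟨2 | 1 1⟩
  P={7,9}:  v_{7} + v_{9} = v_{4} + v_{8}  →  sig = ⟨2 | 1 1⟩
  P={2,5}:  v_{2} + v_{5} = v_{1} + v_{6} + v_{8}  →  sig = ⟨2 | 1 1 1⟩
  P={3,5}:  v_{3} + v_{5} = v_{0} + v_{4} + v_{8}  →  sig = ⟨2 | 1 1 1⟩
  P={3,7}:  v_{3} + v_{7} = v_{0} + 2·v_{4} + 2·v_{8}  →  sig = ⟨2 | 1 2 2⟩
  P={4,6,8}:  v_{4} + v_{6} + v_{8} = 0  →  sig = ⟨3 | 0⟩
  P={4,5,8}:  v_{4} + v_{5} + v_{8} = v_{7}  →  sig = ⟨3 | 1⟩
  P={0,4,8,9}:  v_{0} + v_{4} + v_{8} + v_{9} = v_{3}  →  sig = ⟨4 | 1⟩
  P={1,6,8,9}:  v_{1} + v_{6} + v_{8} + v_{9} = v_{2}  →  sig = ⟨4 | 1⟩

Sorted signature multiset PRS(X):
[⟨2 | 0⟩, ⟨2 | 1⟩, ⟨2 | 1⟩, ⟨2 | 1 1⟩, ⟨2 | 1 1⟩, ⟨2 | 1 1⟩, ⟨2 | 1 1⟩, ⟨2 | 1 1⟩, ⟨2 | 1 1⟩, ⟨2 | 1 1⟩, ⟨2 | 1 1 1⟩, ⟨2 | 1 1 1⟩, ⟨2 | 1 2 2⟩, ⟨3 | 0⟩, ⟨3 | 1⟩, ⟨4 | 1⟩, ⟨4 | 1⟩]


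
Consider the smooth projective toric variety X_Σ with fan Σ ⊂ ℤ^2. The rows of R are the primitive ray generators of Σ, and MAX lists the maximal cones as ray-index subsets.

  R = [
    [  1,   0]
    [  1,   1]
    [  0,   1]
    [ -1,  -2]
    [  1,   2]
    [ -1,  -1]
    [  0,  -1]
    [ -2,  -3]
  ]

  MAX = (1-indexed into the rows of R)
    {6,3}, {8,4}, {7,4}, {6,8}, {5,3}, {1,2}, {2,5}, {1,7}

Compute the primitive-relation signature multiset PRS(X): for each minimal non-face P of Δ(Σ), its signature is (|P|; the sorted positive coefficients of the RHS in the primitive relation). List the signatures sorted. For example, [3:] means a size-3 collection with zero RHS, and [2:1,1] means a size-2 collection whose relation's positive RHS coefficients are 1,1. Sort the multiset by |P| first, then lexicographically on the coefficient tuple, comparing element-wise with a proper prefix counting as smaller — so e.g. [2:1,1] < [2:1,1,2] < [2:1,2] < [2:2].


Δ(Σ) — 8 vertices, 20 min non-faces:

  P={2,6}:  v_{2} + v_{6} = 0  so sig = [2:]
  P={3,7}:  v_{3} + v_{7} = 0  so sig = [2:]
  P={4,5}:  v_{4} + v_{5} = 0  so sig = [2:]
  P={1,3}:  v_{1} + v_{3} = v_{2}  so sig = [2:1]
  P={1,6}:  v_{1} + v_{6} = v_{7}  so sig = [2:1]
  P={2,3}:  v_{2} + v_{3} = v_{5}  so sig = [2:1]
  P={2,4}:  v_{2} + v_{4} = v_{7}  so sig = [2:1]
  P={2,7}:  v_{2} + v_{7} = v_{1}  so sig = [2:1]
  P={2,8}:  v_{2} + v_{8} = v_{4}  so sig = [2:1]
  P={3,4}:  v_{3} + v_{4} = v_{6}  so sig = [2:1]
  P={4,6}:  v_{4} + v_{6} = v_{8}  so sig = [2:1]
  P={5,6}:  v_{5} + v_{6} = v_{3}  so sig = [2:1]
  P={5,7}:  v_{5} + v_{7} = v_{2}  so sig = [2:1]
  P={5,8}:  v_{5} + v_{8} = v_{6}  so sig = [2:1]
  P={6,7}:  v_{6} + v_{7} = v_{4}  so sig = [2:1]
  P={1,8}:  v_{1} + v_{8} = v_{4} + v_{7}  so sig = [2:1,1]
  P={1,4}:  v_{1} + v_{4} = 2·v_{7}  so sig = [2:2]
  P={1,5}:  v_{1} + v_{5} = 2·v_{2}  so sig = [2:2]
  P={3,8}:  v_{3} + v_{8} = 2·v_{6}  so sig = [2:2]
  P={7,8}:  v_{7} + v_{8} = 2·v_{4}  so sig = [2:2]

Sorted signature multiset PRS(X):
    |P|=2: 20 collections, coeffs (), (), (), (1), (1), (1), (1), (1), (1), (1), (1), (1), (1), (1), (1), (1,1), (2), (2), (2), (2)


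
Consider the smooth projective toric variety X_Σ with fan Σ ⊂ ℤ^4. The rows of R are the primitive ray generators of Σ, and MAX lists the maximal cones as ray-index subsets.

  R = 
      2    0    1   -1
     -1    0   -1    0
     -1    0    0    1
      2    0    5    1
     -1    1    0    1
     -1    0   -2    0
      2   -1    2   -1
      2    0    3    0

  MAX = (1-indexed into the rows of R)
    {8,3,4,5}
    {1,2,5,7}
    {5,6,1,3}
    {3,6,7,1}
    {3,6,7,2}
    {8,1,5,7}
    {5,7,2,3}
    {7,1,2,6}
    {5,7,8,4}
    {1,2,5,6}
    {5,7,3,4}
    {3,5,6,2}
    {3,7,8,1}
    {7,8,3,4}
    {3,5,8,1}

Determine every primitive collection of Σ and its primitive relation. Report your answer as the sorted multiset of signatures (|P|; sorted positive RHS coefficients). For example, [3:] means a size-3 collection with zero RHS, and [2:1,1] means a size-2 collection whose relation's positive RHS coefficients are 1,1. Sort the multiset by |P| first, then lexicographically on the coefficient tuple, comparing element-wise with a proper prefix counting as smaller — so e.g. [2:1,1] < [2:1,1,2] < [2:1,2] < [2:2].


9 collections generate NE(X_Σ); each relation:

  • {2,8}:  v_{2} + v_{8} = v_{5} + v_{7}  so sig = [2:1,1]
  • {4,6}:  v_{4} + v_{6} = v_{3} + v_{8}  so sig = [2:1,1]
  • {6,8}:  v_{6} + v_{8} = v_{1} + v_{3}  so sig = [2:1,1]
  • {2,4}:  v_{2} + v_{4} = v_{3} + 2·v_{5} + 2·v_{7}  so sig = [2:1,2,2]
  • {1,4}:  v_{1} + v_{4} = 2·v_{8}  so sig = [2:2]
  • {1,2,3}:  v_{1} + v_{2} + v_{3} = 0  so sig = [3:]
  • {5,6,7}:  v_{5} + v_{6} + v_{7} = 0  so sig = [3:]
  • {1,3,5,7}:  v_{1} + v_{3} + v_{5} + v_{7} = v_{8}  so sig = [4:1]
  • {3,5,7,8}:  v_{3} + v_{5} + v_{7} + v_{8} = v_{4}  so sig = [4:1]

so the primitive-relation signature multiset is
[[2:1,1], [2:1,1], [2:1,1], [2:1,2,2], [2:2], [3:], [3:], [4:1], [4:1]]


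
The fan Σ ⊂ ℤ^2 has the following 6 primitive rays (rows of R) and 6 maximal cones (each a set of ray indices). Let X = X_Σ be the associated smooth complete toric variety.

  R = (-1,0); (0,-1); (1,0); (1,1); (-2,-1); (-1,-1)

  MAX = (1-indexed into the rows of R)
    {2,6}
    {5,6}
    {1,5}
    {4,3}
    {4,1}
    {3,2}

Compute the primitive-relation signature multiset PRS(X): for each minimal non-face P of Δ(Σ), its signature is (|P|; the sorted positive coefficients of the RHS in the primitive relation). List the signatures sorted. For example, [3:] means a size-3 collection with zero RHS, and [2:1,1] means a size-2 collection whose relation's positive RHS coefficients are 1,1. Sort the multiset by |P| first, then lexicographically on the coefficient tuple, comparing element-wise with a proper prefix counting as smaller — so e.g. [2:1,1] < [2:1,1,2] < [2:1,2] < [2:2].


Σ has 9 primitive collections:

  • {1,3}:  v_{1} + v_{3} = 0  →  sig = [2:]
  • {4,6}:  v_{4} + v_{6} = 0  →  sig = [2:]
  • {1,2}:  v_{1} + v_{2} = v_{6}  →  sig = [2:1]
  • {1,6}:  v_{1} + v_{6} = v_{5}  →  sig = [2:1]
  • {2,4}:  v_{2} + v_{4} = v_{3}  →  sig = [2:1]
  • {3,5}:  v_{3} + v_{5} = v_{6}  →  sig = [2:1]
  • {3,6}:  v_{3} + v_{6} = v_{2}  →  sig = [2:1]
  • {4,5}:  v_{4} + v_{5} = v_{1}  →  sig = [2:1]
  • {2,5}:  v_{2} + v_{5} = 2·v_{6}  →  sig = [2:2]

Sorted signature multiset PRS(X):
[[2:], [2:], [2:1], [2:1], [2:1], [2:1], [2:1], [2:1], [2:2]]


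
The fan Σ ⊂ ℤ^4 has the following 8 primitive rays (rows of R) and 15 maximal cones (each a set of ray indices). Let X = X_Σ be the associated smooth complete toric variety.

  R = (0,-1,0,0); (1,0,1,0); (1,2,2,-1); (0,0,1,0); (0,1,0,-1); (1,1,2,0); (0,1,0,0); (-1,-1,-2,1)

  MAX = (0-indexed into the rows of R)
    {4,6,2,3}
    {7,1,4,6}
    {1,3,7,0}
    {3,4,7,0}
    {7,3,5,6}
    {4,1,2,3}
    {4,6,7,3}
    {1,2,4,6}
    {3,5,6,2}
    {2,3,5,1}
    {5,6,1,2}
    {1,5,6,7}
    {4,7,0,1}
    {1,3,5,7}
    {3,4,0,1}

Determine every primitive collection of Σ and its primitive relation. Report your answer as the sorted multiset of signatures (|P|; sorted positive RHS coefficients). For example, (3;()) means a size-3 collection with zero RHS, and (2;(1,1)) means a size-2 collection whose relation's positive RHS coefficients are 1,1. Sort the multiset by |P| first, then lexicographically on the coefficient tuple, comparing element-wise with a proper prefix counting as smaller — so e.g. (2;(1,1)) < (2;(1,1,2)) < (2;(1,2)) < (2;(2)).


Minimal non-faces — 7 found among 8 rays, 15 max cones:

  {0,6}:  v_{0} + v_{6} = 0  so sig = (2;())
  {2,7}:  v_{2} + v_{7} = v_{6}  so sig = (2;(1))
  {4,5}:  v_{4} + v_{5} = v_{2}  so sig = (2;(1))
  {0,5}:  v_{0} + v_{5} = v_{1} + v_{3}  so sig = (2;(1,1))
  {0,2}:  v_{0} + v_{2} = v_{1} + v_{3} + v_{4}  so sig = (2;(1,1,1))
  {1,3,6}:  v_{1} + v_{3} + v_{6} = v_{5}  so sig = (3;(1))
  {1,3,4,7}:  v_{1} + v_{3} + v_{4} + v_{7} = 0  so sig = (4;())

so the primitive-relation signature multiset is
[(2;()), (2;(1)), (2;(1)), (2;(1,1)), (2;(1,1,1)), (3;(1)), (4;())]


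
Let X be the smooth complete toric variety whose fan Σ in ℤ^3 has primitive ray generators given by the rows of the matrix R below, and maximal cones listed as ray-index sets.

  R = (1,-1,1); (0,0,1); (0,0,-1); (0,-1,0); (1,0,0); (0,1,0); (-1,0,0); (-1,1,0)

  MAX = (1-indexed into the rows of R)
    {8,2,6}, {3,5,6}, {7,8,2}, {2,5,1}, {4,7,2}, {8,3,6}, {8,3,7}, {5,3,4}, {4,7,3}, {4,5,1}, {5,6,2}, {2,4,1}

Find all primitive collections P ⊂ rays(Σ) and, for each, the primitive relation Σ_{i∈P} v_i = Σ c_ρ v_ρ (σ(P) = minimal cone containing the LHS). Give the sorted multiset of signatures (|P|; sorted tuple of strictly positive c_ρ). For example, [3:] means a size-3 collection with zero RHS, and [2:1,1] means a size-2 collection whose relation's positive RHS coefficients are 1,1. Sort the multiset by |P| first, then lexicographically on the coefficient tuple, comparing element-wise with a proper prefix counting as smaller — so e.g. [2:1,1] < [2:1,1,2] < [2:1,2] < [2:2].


11 collections generate NE(X_Σ); each relation:

  P={2,3}:  v_{2} + v_{3} = 0  so sig = [2:]
  P={4,6}:  v_{4} + v_{6} = 0  so sig = [2:]
  P={5,7}:  v_{5} + v_{7} = 0  so sig = [2:]
  P={1,8}:  v_{1} + v_{8} = v_{2}  so sig = [2:1]
  P={4,8}:  v_{4} + v_{8} = v_{7}  so sig = [2:1]
  P={5,8}:  v_{5} + v_{8} = v_{6}  so sig = [2:1]
  P={6,7}:  v_{6} + v_{7} = v_{8}  so sig = [2:1]
  P={1,3}:  v_{1} + v_{3} = v_{4} + v_{5}  so sig = [2:1,1]
  P={1,6}:  v_{1} + v_{6} = v_{2} + v_{5}  so sig = [2:1,1]
  P={1,7}:  v_{1} + v_{7} = v_{2} + v_{4}  so sig = [2:1,1]
  P={2,4,5}:  v_{2} + v_{4} + v_{5} = v_{1}  so sig = [3:1]

Sorted signature multiset PRS(X):
    [2:]
    [2:]
    [2:]
    [2:1]
    [2:1]
    [2:1]
    [2:1]
    [2:1,1]
    [2:1,1]
    [2:1,1]
    [3:1]


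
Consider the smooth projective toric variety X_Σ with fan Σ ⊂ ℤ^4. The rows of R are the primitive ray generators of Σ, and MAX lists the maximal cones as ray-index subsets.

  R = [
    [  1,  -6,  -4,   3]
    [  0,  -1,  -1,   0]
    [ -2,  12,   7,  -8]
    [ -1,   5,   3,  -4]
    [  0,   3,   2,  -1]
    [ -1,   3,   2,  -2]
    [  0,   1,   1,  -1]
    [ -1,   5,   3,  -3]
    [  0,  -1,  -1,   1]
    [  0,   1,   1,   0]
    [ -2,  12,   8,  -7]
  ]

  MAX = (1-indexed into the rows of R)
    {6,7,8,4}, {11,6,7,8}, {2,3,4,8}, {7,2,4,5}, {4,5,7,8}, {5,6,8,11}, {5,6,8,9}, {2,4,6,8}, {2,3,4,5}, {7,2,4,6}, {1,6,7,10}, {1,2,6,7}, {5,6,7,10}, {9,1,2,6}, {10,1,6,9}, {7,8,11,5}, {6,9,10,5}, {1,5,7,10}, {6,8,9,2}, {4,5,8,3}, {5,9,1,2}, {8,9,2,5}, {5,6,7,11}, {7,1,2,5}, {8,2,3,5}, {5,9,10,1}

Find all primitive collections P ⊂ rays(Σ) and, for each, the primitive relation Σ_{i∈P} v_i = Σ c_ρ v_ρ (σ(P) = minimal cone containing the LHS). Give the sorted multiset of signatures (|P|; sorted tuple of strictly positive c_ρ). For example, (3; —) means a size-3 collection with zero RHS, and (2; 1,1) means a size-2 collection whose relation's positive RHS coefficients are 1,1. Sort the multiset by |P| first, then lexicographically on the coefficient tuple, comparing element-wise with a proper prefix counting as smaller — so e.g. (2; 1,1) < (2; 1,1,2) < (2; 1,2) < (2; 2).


24 minimal non-faces of Δ(Σ) (on 11 rays):

  {2,10}:  v_{2} + v_{10} = 0  ⇒ sig = (2; —)
  {7,9}:  v_{7} + v_{9} = 0  ⇒ sig = (2; —)
  {1,8}:  v_{1} + v_{8} = v_{2}  ⇒ sig = (2; 1)
  {1,11}:  v_{1} + v_{11} = v_{7} + v_{8}  ⇒ sig = (2; 1,1)
  {4,9}:  v_{4} + v_{9} = v_{2} + v_{8}  ⇒ sig = (2; 1,1)
  {4,10}:  v_{4} + v_{10} = v_{7} + v_{8}  ⇒ sig = (2; 1,1)
  {8,10}:  v_{8} + v_{10} = v_{5} + v_{6}  ⇒ sig = (2; 1,1)
  {3,10}:  v_{3} + v_{10} = v_{4} + v_{5} + v_{8}  ⇒ sig = (2; 1,1,1)
  {9,11}:  v_{9} + v_{11} = v_{5} + v_{6} + v_{8}  ⇒ sig = (2; 1,1,1)
  {3,11}:  v_{3} + v_{11} = v_{4} + v_{5} + v_{7} + 3·v_{8}  ⇒ sig = (2; 1,1,1,3)
  {1,3}:  v_{1} + v_{3} = 2·v_{2} + v_{4} + v_{5}  ⇒ sig = (2; 1,1,2)
  {1,4}:  v_{1} + v_{4} = 2·v_{2} + v_{7}  ⇒ sig = (2; 1,2)
  {2,11}:  v_{2} + v_{11} = v_{7} + 2·v_{8}  ⇒ sig = (2; 1,2)
  {3,6}:  v_{3} + v_{6} = v_{4} + 2·v_{8}  ⇒ sig = (2; 1,2)
  {3,7}:  v_{3} + v_{7} = 2·v_{4} + v_{5}  ⇒ sig = (2; 1,2)
  {3,9}:  v_{3} + v_{9} = 2·v_{2} + v_{5} + 2·v_{8}  ⇒ sig = (2; 1,2,2)
  {10,11}:  v_{10} + v_{11} = 2·v_{5} + 2·v_{6} + v_{7}  ⇒ sig = (2; 1,2,2)
  {4,11}:  v_{4} + v_{11} = 2·v_{7} + 3·v_{8}  ⇒ sig = (2; 2,3)
  {1,5,6}:  v_{1} + v_{5} + v_{6} = 0  ⇒ sig = (3; —)
  {2,5,6}:  v_{2} + v_{5} + v_{6} = v_{8}  ⇒ sig = (3; 1)
  {2,7,8}:  v_{2} + v_{7} + v_{8} = v_{4}  ⇒ sig = (3; 1)
  {4,5,6}:  v_{4} + v_{5} + v_{6} = v_{7} + 2·v_{8}  ⇒ sig = (3; 1,2)
  {2,4,5,8}:  v_{2} + v_{4} + v_{5} + v_{8} = v_{3}  ⇒ sig = (4; 1)
  {5,6,7,8}:  v_{5} + v_{6} + v_{7} + v_{8} = v_{11}  ⇒ sig = (4; 1)

so the primitive-relation signature multiset is
[(2; —), (2; —), (2; 1), (2; 1,1), (2; 1,1), (2; 1,1), (2; 1,1), (2; 1,1,1), (2; 1,1,1), (2; 1,1,1,3), (2; 1,1,2), (2; 1,2), (2; 1,2), (2; 1,2), (2; 1,2), (2; 1,2,2), (2; 1,2,2), (2; 2,3), (3; —), (3; 1), (3; 1), (3; 1,2), (4; 1), (4; 1)]


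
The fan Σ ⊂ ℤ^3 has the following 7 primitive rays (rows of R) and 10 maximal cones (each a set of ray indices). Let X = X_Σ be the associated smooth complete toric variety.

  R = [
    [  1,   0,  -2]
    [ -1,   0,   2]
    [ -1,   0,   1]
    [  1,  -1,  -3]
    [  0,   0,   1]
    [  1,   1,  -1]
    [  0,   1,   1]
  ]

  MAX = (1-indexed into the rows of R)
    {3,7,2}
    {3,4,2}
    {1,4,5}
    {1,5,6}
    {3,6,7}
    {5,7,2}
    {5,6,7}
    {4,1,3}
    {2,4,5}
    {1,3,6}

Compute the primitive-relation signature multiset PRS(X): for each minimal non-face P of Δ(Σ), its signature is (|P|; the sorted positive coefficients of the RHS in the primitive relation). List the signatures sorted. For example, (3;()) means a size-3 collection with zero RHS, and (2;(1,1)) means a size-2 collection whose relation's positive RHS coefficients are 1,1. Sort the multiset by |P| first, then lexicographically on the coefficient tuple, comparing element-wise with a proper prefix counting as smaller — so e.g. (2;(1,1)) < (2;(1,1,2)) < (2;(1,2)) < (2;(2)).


6 collections generate NE(X_Σ); each relation:

  P = {1,2}:  v_{1} + v_{2} = 0  ⇒ sig = (2;())
  P = {1,7}:  v_{1} + v_{7} = v_{6}  ⇒ sig = (2;(1))
  P = {2,6}:  v_{2} + v_{6} = v_{7}  ⇒ sig = (2;(1))
  P = {3,5}:  v_{3} + v_{5} = v_{2}  ⇒ sig = (2;(1))
  P = {4,7}:  v_{4} + v_{7} = v_{1}  ⇒ sig = (2;(1))
  P = {4,6}:  v_{4} + v_{6} = 2·v_{1}  ⇒ sig = (2;(2))

so the primitive-relation signature multiset is
[(2;()), (2;(1)), (2;(1)), (2;(1)), (2;(1)), (2;(2))]
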